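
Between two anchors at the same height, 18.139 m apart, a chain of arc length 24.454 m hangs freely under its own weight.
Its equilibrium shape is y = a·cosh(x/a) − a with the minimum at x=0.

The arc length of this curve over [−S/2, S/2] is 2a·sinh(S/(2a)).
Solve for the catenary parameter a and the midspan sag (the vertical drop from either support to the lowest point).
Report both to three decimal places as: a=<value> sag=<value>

a=6.580 sag=7.305

seed: a₀ = √(S³/(24(L−S))) = √(18.139³/(24·6.315)) = 6.275202
iter 1: u=1.445292  f(a)=+6.933e-01  f'(a)=-2.466e+00  a ← 6.275202 − (+6.933e-01/-2.466e+00) = 6.556392
iter 2: u=1.383307  f(a)=+4.933e-02  f'(a)=-2.126e+00  a ← 6.556392 − (+4.933e-02/-2.126e+00) = 6.579590
iter 3: u=1.378429  f(a)=+2.919e-04  f'(a)=-2.101e+00  a ← 6.579590 − (+2.919e-04/-2.101e+00) = 6.579729
iter 4: u=1.378400  f(a)=+1.036e-08  f'(a)=-2.101e+00  a ← 6.579729 − (+1.036e-08/-2.101e+00) = 6.579729
iter 5: u=1.378400  f(a)=+3.553e-15  f'(a)=-2.101e+00  a ← 6.579729 − (+3.553e-15/-2.101e+00) = 6.579729
converged: |Δa| < 1e-12 after 5 iterations
sag = a·(cosh(S/(2a)) − 1) = 6.579729·(cosh(1.378400) − 1) = 7.305240
T_max/T_min = cosh(S/(2a)) = 2.110265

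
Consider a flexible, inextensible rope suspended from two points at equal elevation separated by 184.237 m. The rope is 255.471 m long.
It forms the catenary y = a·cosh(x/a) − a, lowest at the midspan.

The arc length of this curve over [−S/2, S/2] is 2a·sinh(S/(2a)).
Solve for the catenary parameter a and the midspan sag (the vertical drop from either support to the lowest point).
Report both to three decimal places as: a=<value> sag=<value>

seed: a₀ = √(S³/(24(L−S))) = √(184.237³/(24·71.234)) = 60.480586
iter 1: u=1.523109  f(a)=+8.734e+00  f'(a)=-2.949e+00  a ← 60.480586 − (+8.734e+00/-2.949e+00) = 63.441946
iter 2: u=1.452013  f(a)=+6.825e-01  f'(a)=-2.505e+00  a ← 63.441946 − (+6.825e-01/-2.505e+00) = 63.714399
iter 3: u=1.445803  f(a)=+4.947e-03  f'(a)=-2.469e+00  a ← 63.714399 − (+4.947e-03/-2.469e+00) = 63.716403
iter 4: u=1.445758  f(a)=+2.642e-07  f'(a)=-2.468e+00  a ← 63.716403 − (+2.642e-07/-2.468e+00) = 63.716403
iter 5: u=1.445758  f(a)=+2.842e-14  f'(a)=-2.468e+00  a ← 63.716403 − (+2.842e-14/-2.468e+00) = 63.716403
converged: |Δa| < 1e-12 after 5 iterations
sag = a·(cosh(S/(2a)) − 1) = 63.716403·(cosh(1.445758) − 1) = 79.028607
T_max/T_min = cosh(S/(2a)) = 2.240318

a=63.716 sag=79.029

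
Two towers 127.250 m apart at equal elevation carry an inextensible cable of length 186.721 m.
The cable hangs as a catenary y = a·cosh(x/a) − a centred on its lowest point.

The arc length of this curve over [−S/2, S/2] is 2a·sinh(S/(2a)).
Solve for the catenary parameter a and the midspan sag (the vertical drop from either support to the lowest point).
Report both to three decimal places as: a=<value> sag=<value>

seed: a₀ = √(S³/(24(L−S))) = √(127.250³/(24·59.471)) = 37.995175
iter 1: u=1.674555  f(a)=+8.917e+00  f'(a)=-4.101e+00  a ← 37.995175 − (+8.917e+00/-4.101e+00) = 40.169621
iter 2: u=1.583908  f(a)=+8.228e-01  f'(a)=-3.376e+00  a ← 40.169621 − (+8.228e-01/-3.376e+00) = 40.413329
iter 3: u=1.574357  f(a)=+8.577e-03  f'(a)=-3.306e+00  a ← 40.413329 − (+8.577e-03/-3.306e+00) = 40.415924
iter 4: u=1.574256  f(a)=+9.536e-07  f'(a)=-3.305e+00  a ← 40.415924 − (+9.536e-07/-3.305e+00) = 40.415924
iter 5: u=1.574256  f(a)=+0.000e+00  f'(a)=-3.305e+00  a ← 40.415924 − (+0.000e+00/-3.305e+00) = 40.415924
converged: |Δa| < 1e-12 after 5 iterations
sag = a·(cosh(S/(2a)) − 1) = 40.415924·(cosh(1.574256) − 1) = 61.317207
T_max/T_min = cosh(S/(2a)) = 2.517155

a=40.416 sag=61.317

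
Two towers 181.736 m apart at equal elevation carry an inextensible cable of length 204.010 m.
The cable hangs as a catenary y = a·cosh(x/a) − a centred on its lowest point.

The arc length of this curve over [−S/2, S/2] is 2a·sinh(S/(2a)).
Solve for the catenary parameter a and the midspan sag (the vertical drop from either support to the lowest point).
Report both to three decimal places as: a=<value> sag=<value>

a=107.859 sag=40.595

seed: a₀ = √(S³/(24(L−S))) = √(181.736³/(24·22.274)) = 105.963604
iter 1: u=0.857540  f(a)=+8.335e-01  f'(a)=-4.521e-01  a ← 105.963604 − (+8.335e-01/-4.521e-01) = 107.806970
iter 2: u=0.842877  f(a)=+2.225e-02  f'(a)=-4.283e-01  a ← 107.806970 − (+2.225e-02/-4.283e-01) = 107.858912
iter 3: u=0.842471  f(a)=+1.681e-05  f'(a)=-4.277e-01  a ← 107.858912 − (+1.681e-05/-4.277e-01) = 107.858951
iter 4: u=0.842471  f(a)=+9.578e-12  f'(a)=-4.277e-01  a ← 107.858951 − (+9.578e-12/-4.277e-01) = 107.858951
converged: |Δa| < 1e-12 after 4 iterations
sag = a·(cosh(S/(2a)) − 1) = 107.858951·(cosh(0.842471) − 1) = 40.594992
T_max/T_min = cosh(S/(2a)) = 1.376371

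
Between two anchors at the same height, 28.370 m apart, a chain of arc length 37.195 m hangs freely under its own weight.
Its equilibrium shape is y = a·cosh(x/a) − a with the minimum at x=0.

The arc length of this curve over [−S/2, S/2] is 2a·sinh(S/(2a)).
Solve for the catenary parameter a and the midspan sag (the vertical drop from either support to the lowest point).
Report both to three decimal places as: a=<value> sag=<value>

a=10.837 sag=10.688

seed: a₀ = √(S³/(24(L−S))) = √(28.370³/(24·8.825)) = 10.383076
iter 1: u=1.366166  f(a)=+8.611e-01  f'(a)=-2.039e+00  a ← 10.383076 − (+8.611e-01/-2.039e+00) = 10.805389
iter 2: u=1.312771  f(a)=+5.532e-02  f'(a)=-1.785e+00  a ← 10.805389 − (+5.532e-02/-1.785e+00) = 10.836388
iter 3: u=1.309016  f(a)=+2.630e-04  f'(a)=-1.768e+00  a ← 10.836388 − (+2.630e-04/-1.768e+00) = 10.836537
iter 4: u=1.308998  f(a)=+6.008e-09  f'(a)=-1.768e+00  a ← 10.836537 − (+6.008e-09/-1.768e+00) = 10.836537
iter 5: u=1.308998  f(a)=+1.421e-14  f'(a)=-1.768e+00  a ← 10.836537 − (+1.421e-14/-1.768e+00) = 10.836537
converged: |Δa| < 1e-12 after 5 iterations
sag = a·(cosh(S/(2a)) − 1) = 10.836537·(cosh(1.308998) − 1) = 10.687811
T_max/T_min = cosh(S/(2a)) = 1.986276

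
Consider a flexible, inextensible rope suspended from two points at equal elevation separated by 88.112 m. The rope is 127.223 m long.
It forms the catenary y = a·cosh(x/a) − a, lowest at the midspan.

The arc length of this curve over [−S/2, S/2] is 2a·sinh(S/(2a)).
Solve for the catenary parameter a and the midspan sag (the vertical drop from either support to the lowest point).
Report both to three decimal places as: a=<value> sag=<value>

seed: a₀ = √(S³/(24(L−S))) = √(88.112³/(24·39.111)) = 26.995881
iter 1: u=1.631953  f(a)=+5.551e+00  f'(a)=-3.746e+00  a ← 26.995881 − (+5.551e+00/-3.746e+00) = 28.477558
iter 2: u=1.547043  f(a)=+4.898e-01  f'(a)=-3.112e+00  a ← 28.477558 − (+4.898e-01/-3.112e+00) = 28.634941
iter 3: u=1.538540  f(a)=+4.628e-03  f'(a)=-3.053e+00  a ← 28.634941 − (+4.628e-03/-3.053e+00) = 28.636456
iter 4: u=1.538459  f(a)=+4.218e-07  f'(a)=-3.053e+00  a ← 28.636456 − (+4.218e-07/-3.053e+00) = 28.636457
iter 5: u=1.538459  f(a)=+1.421e-14  f'(a)=-3.053e+00  a ← 28.636457 − (+1.421e-14/-3.053e+00) = 28.636457
converged: |Δa| < 1e-12 after 5 iterations
sag = a·(cosh(S/(2a)) − 1) = 28.636457·(cosh(1.538459) − 1) = 41.123629
T_max/T_min = cosh(S/(2a)) = 2.436059

a=28.636 sag=41.124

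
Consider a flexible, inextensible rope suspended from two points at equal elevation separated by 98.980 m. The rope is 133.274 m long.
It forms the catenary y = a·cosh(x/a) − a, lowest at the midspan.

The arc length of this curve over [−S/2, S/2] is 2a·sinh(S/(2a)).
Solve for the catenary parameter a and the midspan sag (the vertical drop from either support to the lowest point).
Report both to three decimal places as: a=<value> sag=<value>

seed: a₀ = √(S³/(24(L−S))) = √(98.980³/(24·34.294)) = 34.324679
iter 1: u=1.441820  f(a)=+3.746e+00  f'(a)=-2.446e+00  a ← 34.324679 − (+3.746e+00/-2.446e+00) = 35.856458
iter 2: u=1.380226  f(a)=+2.654e-01  f'(a)=-2.110e+00  a ← 35.856458 − (+2.654e-01/-2.110e+00) = 35.982201
iter 3: u=1.375402  f(a)=+1.556e-03  f'(a)=-2.086e+00  a ← 35.982201 − (+1.556e-03/-2.086e+00) = 35.982947
iter 4: u=1.375374  f(a)=+5.419e-08  f'(a)=-2.086e+00  a ← 35.982947 − (+5.419e-08/-2.086e+00) = 35.982947
iter 5: u=1.375374  f(a)=-2.842e-14  f'(a)=-2.086e+00  a ← 35.982947 − (-2.842e-14/-2.086e+00) = 35.982947
converged: |Δa| < 1e-12 after 5 iterations
sag = a·(cosh(S/(2a)) − 1) = 35.982947·(cosh(1.375374) − 1) = 39.748567
T_max/T_min = cosh(S/(2a)) = 2.104650

a=35.983 sag=39.749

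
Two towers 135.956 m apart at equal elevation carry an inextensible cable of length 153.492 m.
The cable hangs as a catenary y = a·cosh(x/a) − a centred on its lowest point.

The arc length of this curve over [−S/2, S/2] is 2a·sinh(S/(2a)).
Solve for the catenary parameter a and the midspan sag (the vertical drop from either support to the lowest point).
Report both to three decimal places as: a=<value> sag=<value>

seed: a₀ = √(S³/(24(L−S))) = √(135.956³/(24·17.536)) = 77.272805
iter 1: u=0.879714  f(a)=+6.912e-01  f'(a)=-4.900e-01  a ← 77.272805 − (+6.912e-01/-4.900e-01) = 78.683451
iter 2: u=0.863943  f(a)=+1.938e-02  f'(a)=-4.629e-01  a ← 78.683451 − (+1.938e-02/-4.629e-01) = 78.725325
iter 3: u=0.863483  f(a)=+1.621e-05  f'(a)=-4.621e-01  a ← 78.725325 − (+1.621e-05/-4.621e-01) = 78.725360
iter 4: u=0.863483  f(a)=+1.137e-11  f'(a)=-4.621e-01  a ← 78.725360 − (+1.137e-11/-4.621e-01) = 78.725360
converged: |Δa| < 1e-12 after 4 iterations
sag = a·(cosh(S/(2a)) − 1) = 78.725360·(cosh(0.863483) − 1) = 31.218402
T_max/T_min = cosh(S/(2a)) = 1.396548

a=78.725 sag=31.218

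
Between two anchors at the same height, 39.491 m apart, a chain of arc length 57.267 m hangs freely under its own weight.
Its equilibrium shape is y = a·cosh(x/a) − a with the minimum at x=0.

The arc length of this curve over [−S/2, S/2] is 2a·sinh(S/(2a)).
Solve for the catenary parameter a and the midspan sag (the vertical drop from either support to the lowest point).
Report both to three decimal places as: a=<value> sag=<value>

a=12.755 sag=18.591

seed: a₀ = √(S³/(24(L−S))) = √(39.491³/(24·17.776)) = 12.015022
iter 1: u=1.643401  f(a)=+2.561e+00  f'(a)=-3.839e+00  a ← 12.015022 − (+2.561e+00/-3.839e+00) = 12.682024
iter 2: u=1.556968  f(a)=+2.287e-01  f'(a)=-3.181e+00  a ← 12.682024 − (+2.287e-01/-3.181e+00) = 12.753912
iter 3: u=1.548192  f(a)=+2.220e-03  f'(a)=-3.120e+00  a ← 12.753912 − (+2.220e-03/-3.120e+00) = 12.754623
iter 4: u=1.548105  f(a)=+2.135e-07  f'(a)=-3.119e+00  a ← 12.754623 − (+2.135e-07/-3.119e+00) = 12.754623
iter 5: u=1.548105  f(a)=+0.000e+00  f'(a)=-3.119e+00  a ← 12.754623 − (+0.000e+00/-3.119e+00) = 12.754623
converged: |Δa| < 1e-12 after 5 iterations
sag = a·(cosh(S/(2a)) − 1) = 12.754623·(cosh(1.548105) − 1) = 18.591154
T_max/T_min = cosh(S/(2a)) = 2.457601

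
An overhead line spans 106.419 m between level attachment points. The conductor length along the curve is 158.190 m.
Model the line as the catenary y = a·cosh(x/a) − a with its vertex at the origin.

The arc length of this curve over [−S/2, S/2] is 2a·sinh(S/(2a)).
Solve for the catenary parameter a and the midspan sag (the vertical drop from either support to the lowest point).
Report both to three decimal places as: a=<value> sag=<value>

seed: a₀ = √(S³/(24(L−S))) = √(106.419³/(24·51.771)) = 31.144392
iter 1: u=1.708478  f(a)=+8.103e+00  f'(a)=-4.402e+00  a ← 31.144392 − (+8.103e+00/-4.402e+00) = 32.985154
iter 2: u=1.613135  f(a)=+7.739e-01  f'(a)=-3.598e+00  a ← 32.985154 − (+7.739e-01/-3.598e+00) = 33.200269
iter 3: u=1.602683  f(a)=+8.707e-03  f'(a)=-3.517e+00  a ← 33.200269 − (+8.707e-03/-3.517e+00) = 33.202744
iter 4: u=1.602563  f(a)=+1.129e-06  f'(a)=-3.516e+00  a ← 33.202744 − (+1.129e-06/-3.516e+00) = 33.202745
iter 5: u=1.602563  f(a)=+2.842e-14  f'(a)=-3.516e+00  a ← 33.202745 − (+2.842e-14/-3.516e+00) = 33.202745
converged: |Δa| < 1e-12 after 5 iterations
sag = a·(cosh(S/(2a)) − 1) = 33.202745·(cosh(1.602563) − 1) = 52.578613
T_max/T_min = cosh(S/(2a)) = 2.583562

a=33.203 sag=52.579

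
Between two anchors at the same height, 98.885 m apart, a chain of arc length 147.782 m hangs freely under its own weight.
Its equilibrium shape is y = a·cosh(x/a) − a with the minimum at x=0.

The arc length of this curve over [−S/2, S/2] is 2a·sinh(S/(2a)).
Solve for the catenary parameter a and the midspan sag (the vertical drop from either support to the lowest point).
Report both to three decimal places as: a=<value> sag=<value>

a=30.630 sag=49.358

seed: a₀ = √(S³/(24(L−S))) = √(98.885³/(24·48.897)) = 28.704428
iter 1: u=1.722469  f(a)=+7.788e+00  f'(a)=-4.531e+00  a ← 28.704428 − (+7.788e+00/-4.531e+00) = 30.423221
iter 2: u=1.625157  f(a)=+7.543e-01  f'(a)=-3.692e+00  a ← 30.423221 − (+7.543e-01/-3.692e+00) = 30.627525
iter 3: u=1.614316  f(a)=+8.753e-03  f'(a)=-3.607e+00  a ← 30.627525 − (+8.753e-03/-3.607e+00) = 30.629952
iter 4: u=1.614188  f(a)=+1.209e-06  f'(a)=-3.606e+00  a ← 30.629952 − (+1.209e-06/-3.606e+00) = 30.629952
iter 5: u=1.614188  f(a)=+2.842e-14  f'(a)=-3.606e+00  a ← 30.629952 − (+2.842e-14/-3.606e+00) = 30.629952
converged: |Δa| < 1e-12 after 5 iterations
sag = a·(cosh(S/(2a)) − 1) = 30.629952·(cosh(1.614188) − 1) = 49.358009
T_max/T_min = cosh(S/(2a)) = 2.611430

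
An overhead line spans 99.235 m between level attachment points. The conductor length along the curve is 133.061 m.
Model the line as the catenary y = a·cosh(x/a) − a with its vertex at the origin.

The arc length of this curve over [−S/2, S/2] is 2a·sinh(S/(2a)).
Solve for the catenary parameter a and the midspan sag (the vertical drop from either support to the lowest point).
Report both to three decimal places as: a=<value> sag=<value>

seed: a₀ = √(S³/(24(L−S))) = √(99.235³/(24·33.826)) = 34.694958
iter 1: u=1.430107  f(a)=+3.632e+00  f'(a)=-2.379e+00  a ← 34.694958 − (+3.632e+00/-2.379e+00) = 36.221829
iter 2: u=1.369823  f(a)=+2.535e-01  f'(a)=-2.057e+00  a ← 36.221829 − (+2.535e-01/-2.057e+00) = 36.345064
iter 3: u=1.365178  f(a)=+1.440e-03  f'(a)=-2.034e+00  a ← 36.345064 − (+1.440e-03/-2.034e+00) = 36.345772
iter 4: u=1.365152  f(a)=+4.706e-08  f'(a)=-2.034e+00  a ← 36.345772 − (+4.706e-08/-2.034e+00) = 36.345772
iter 5: u=1.365152  f(a)=+0.000e+00  f'(a)=-2.034e+00  a ← 36.345772 − (+0.000e+00/-2.034e+00) = 36.345772
converged: |Δa| < 1e-12 after 5 iterations
sag = a·(cosh(S/(2a)) − 1) = 36.345772·(cosh(1.365152) − 1) = 39.465326
T_max/T_min = cosh(S/(2a)) = 2.085830

a=36.346 sag=39.465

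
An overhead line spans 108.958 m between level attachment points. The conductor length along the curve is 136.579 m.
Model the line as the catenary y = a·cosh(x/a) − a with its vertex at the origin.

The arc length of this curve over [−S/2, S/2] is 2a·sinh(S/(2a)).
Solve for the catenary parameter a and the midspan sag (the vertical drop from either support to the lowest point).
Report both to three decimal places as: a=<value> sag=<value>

seed: a₀ = √(S³/(24(L−S))) = √(108.958³/(24·27.621)) = 44.173658
iter 1: u=1.233292  f(a)=+2.178e+00  f'(a)=-1.451e+00  a ← 44.173658 − (+2.178e+00/-1.451e+00) = 45.674472
iter 2: u=1.192767  f(a)=+1.159e-01  f'(a)=-1.301e+00  a ← 45.674472 − (+1.159e-01/-1.301e+00) = 45.763611
iter 3: u=1.190444  f(a)=+3.693e-04  f'(a)=-1.292e+00  a ← 45.763611 − (+3.693e-04/-1.292e+00) = 45.763897
iter 4: u=1.190436  f(a)=+3.773e-09  f'(a)=-1.292e+00  a ← 45.763897 − (+3.773e-09/-1.292e+00) = 45.763897
iter 5: u=1.190436  f(a)=+0.000e+00  f'(a)=-1.292e+00  a ← 45.763897 − (+0.000e+00/-1.292e+00) = 45.763897
converged: |Δa| < 1e-12 after 5 iterations
sag = a·(cosh(S/(2a)) − 1) = 45.763897·(cosh(1.190436) − 1) = 36.441882
T_max/T_min = cosh(S/(2a)) = 1.796302

a=45.764 sag=36.442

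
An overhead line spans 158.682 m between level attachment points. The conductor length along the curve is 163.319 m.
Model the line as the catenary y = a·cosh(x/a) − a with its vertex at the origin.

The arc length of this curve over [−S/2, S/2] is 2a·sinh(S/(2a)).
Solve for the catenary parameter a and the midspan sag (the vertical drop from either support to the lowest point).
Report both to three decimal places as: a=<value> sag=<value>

seed: a₀ = √(S³/(24(L−S))) = √(158.682³/(24·4.637)) = 189.481725
iter 1: u=0.418726  f(a)=+4.082e-02  f'(a)=-4.981e-02  a ← 189.481725 − (+4.082e-02/-4.981e-02) = 190.301295
iter 2: u=0.416923  f(a)=+2.664e-04  f'(a)=-4.916e-02  a ← 190.301295 − (+2.664e-04/-4.916e-02) = 190.306713
iter 3: u=0.416911  f(a)=+1.151e-08  f'(a)=-4.916e-02  a ← 190.306713 − (+1.151e-08/-4.916e-02) = 190.306714
iter 4: u=0.416911  f(a)=+2.842e-14  f'(a)=-4.916e-02  a ← 190.306714 − (+2.842e-14/-4.916e-02) = 190.306714
converged: |Δa| < 1e-12 after 4 iterations
sag = a·(cosh(S/(2a)) − 1) = 190.306714·(cosh(0.416911) − 1) = 16.780030
T_max/T_min = cosh(S/(2a)) = 1.088174

a=190.307 sag=16.780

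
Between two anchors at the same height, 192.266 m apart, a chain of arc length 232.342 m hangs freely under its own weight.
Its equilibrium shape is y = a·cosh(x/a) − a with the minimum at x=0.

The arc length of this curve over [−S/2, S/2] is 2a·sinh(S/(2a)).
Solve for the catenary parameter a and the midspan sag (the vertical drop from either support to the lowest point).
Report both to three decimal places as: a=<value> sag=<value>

a=88.530 sag=57.529

seed: a₀ = √(S³/(24(L−S))) = √(192.266³/(24·40.076)) = 85.961885
iter 1: u=1.118321  f(a)=+2.582e+00  f'(a)=-1.054e+00  a ← 85.961885 − (+2.582e+00/-1.054e+00) = 88.410747
iter 2: u=1.087345  f(a)=+1.144e-01  f'(a)=-9.628e-01  a ← 88.410747 − (+1.144e-01/-9.628e-01) = 88.529616
iter 3: u=1.085885  f(a)=+2.479e-04  f'(a)=-9.586e-01  a ← 88.529616 − (+2.479e-04/-9.586e-01) = 88.529875
iter 4: u=1.085882  f(a)=+1.169e-09  f'(a)=-9.586e-01  a ← 88.529875 − (+1.169e-09/-9.586e-01) = 88.529875
iter 5: u=1.085882  f(a)=+0.000e+00  f'(a)=-9.586e-01  a ← 88.529875 − (+0.000e+00/-9.586e-01) = 88.529875
converged: |Δa| < 1e-12 after 5 iterations
sag = a·(cosh(S/(2a)) − 1) = 88.529875·(cosh(1.085882) − 1) = 57.529154
T_max/T_min = cosh(S/(2a)) = 1.649828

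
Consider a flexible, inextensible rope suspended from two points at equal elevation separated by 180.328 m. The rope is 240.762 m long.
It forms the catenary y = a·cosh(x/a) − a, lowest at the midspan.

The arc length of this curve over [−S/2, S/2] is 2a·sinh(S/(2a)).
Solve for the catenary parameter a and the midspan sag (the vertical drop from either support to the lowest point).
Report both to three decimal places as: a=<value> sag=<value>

seed: a₀ = √(S³/(24(L−S))) = √(180.328³/(24·60.434)) = 63.584090
iter 1: u=1.418028  f(a)=+6.375e+00  f'(a)=-2.312e+00  a ← 63.584090 − (+6.375e+00/-2.312e+00) = 66.341955
iter 2: u=1.359080  f(a)=+4.382e-01  f'(a)=-2.004e+00  a ← 66.341955 − (+4.382e-01/-2.004e+00) = 66.560658
iter 3: u=1.354614  f(a)=+2.409e-03  f'(a)=-1.982e+00  a ← 66.560658 − (+2.409e-03/-1.982e+00) = 66.561874
iter 4: u=1.354589  f(a)=+7.366e-08  f'(a)=-1.982e+00  a ← 66.561874 − (+7.366e-08/-1.982e+00) = 66.561874
iter 5: u=1.354589  f(a)=-2.842e-14  f'(a)=-1.982e+00  a ← 66.561874 − (-2.842e-14/-1.982e+00) = 66.561874
converged: |Δa| < 1e-12 after 5 iterations
sag = a·(cosh(S/(2a)) − 1) = 66.561874·(cosh(1.354589) − 1) = 70.995635
T_max/T_min = cosh(S/(2a)) = 2.066611

a=66.562 sag=70.996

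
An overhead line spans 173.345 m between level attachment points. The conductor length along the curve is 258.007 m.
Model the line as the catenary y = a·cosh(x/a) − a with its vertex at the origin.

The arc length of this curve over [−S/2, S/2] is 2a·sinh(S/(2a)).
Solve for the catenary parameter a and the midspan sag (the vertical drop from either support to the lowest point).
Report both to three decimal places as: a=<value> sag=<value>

seed: a₀ = √(S³/(24(L−S))) = √(173.345³/(24·84.662)) = 50.631069
iter 1: u=1.711844  f(a)=+1.331e+01  f'(a)=-4.433e+00  a ← 50.631069 − (+1.331e+01/-4.433e+00) = 53.633009
iter 2: u=1.616029  f(a)=+1.275e+00  f'(a)=-3.620e+00  a ← 53.633009 − (+1.275e+00/-3.620e+00) = 53.985263
iter 3: u=1.605484  f(a)=+1.445e-02  f'(a)=-3.539e+00  a ← 53.985263 − (+1.445e-02/-3.539e+00) = 53.989348
iter 4: u=1.605363  f(a)=+1.903e-06  f'(a)=-3.538e+00  a ← 53.989348 − (+1.903e-06/-3.538e+00) = 53.989348
iter 5: u=1.605363  f(a)=+5.684e-14  f'(a)=-3.538e+00  a ← 53.989348 − (+5.684e-14/-3.538e+00) = 53.989348
converged: |Δa| < 1e-12 after 5 iterations
sag = a·(cosh(S/(2a)) − 1) = 53.989348·(cosh(1.605363) − 1) = 85.856112
T_max/T_min = cosh(S/(2a)) = 2.590242

a=53.989 sag=85.856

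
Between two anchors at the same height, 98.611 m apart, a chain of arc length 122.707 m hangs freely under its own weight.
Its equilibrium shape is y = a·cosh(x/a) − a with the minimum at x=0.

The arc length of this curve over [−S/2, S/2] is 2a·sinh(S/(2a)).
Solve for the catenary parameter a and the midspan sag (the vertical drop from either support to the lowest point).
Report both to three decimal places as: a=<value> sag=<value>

a=42.136 sag=32.293

seed: a₀ = √(S³/(24(L−S))) = √(98.611³/(24·24.096)) = 40.720204
iter 1: u=1.210836  f(a)=+1.829e+00  f'(a)=-1.366e+00  a ← 40.720204 − (+1.829e+00/-1.366e+00) = 42.059049
iter 2: u=1.172292  f(a)=+9.409e-02  f'(a)=-1.229e+00  a ← 42.059049 − (+9.409e-02/-1.229e+00) = 42.135607
iter 3: u=1.170162  f(a)=+2.788e-04  f'(a)=-1.222e+00  a ← 42.135607 − (+2.788e-04/-1.222e+00) = 42.135835
iter 4: u=1.170156  f(a)=+2.464e-09  f'(a)=-1.222e+00  a ← 42.135835 − (+2.464e-09/-1.222e+00) = 42.135835
iter 5: u=1.170156  f(a)=-1.421e-14  f'(a)=-1.222e+00  a ← 42.135835 − (-1.421e-14/-1.222e+00) = 42.135835
converged: |Δa| < 1e-12 after 5 iterations
sag = a·(cosh(S/(2a)) − 1) = 42.135835·(cosh(1.170156) − 1) = 32.293195
T_max/T_min = cosh(S/(2a)) = 1.766407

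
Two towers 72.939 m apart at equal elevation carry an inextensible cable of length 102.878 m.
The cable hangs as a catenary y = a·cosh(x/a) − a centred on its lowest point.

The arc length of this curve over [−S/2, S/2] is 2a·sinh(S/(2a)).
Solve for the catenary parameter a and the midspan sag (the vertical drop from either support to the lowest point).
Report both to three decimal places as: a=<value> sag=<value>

a=24.553 sag=32.445

seed: a₀ = √(S³/(24(L−S))) = √(72.939³/(24·29.939)) = 23.238893
iter 1: u=1.569330  f(a)=+3.910e+00  f'(a)=-3.270e+00  a ← 23.238893 − (+3.910e+00/-3.270e+00) = 24.434877
iter 2: u=1.492518  f(a)=+3.222e-01  f'(a)=-2.751e+00  a ← 24.434877 − (+3.222e-01/-2.751e+00) = 24.551973
iter 3: u=1.485400  f(a)=+2.620e-03  f'(a)=-2.707e+00  a ← 24.551973 − (+2.620e-03/-2.707e+00) = 24.552941
iter 4: u=1.485341  f(a)=+1.764e-07  f'(a)=-2.706e+00  a ← 24.552941 − (+1.764e-07/-2.706e+00) = 24.552941
iter 5: u=1.485341  f(a)=+0.000e+00  f'(a)=-2.706e+00  a ← 24.552941 − (+0.000e+00/-2.706e+00) = 24.552941
converged: |Δa| < 1e-12 after 5 iterations
sag = a·(cosh(S/(2a)) − 1) = 24.552941·(cosh(1.485341) − 1) = 32.445459
T_max/T_min = cosh(S/(2a)) = 2.321449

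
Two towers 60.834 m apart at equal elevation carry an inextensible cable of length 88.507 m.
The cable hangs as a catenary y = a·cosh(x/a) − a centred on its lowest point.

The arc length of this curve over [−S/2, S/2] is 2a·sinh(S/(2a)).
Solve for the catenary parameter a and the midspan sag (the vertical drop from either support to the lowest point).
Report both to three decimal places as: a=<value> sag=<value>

seed: a₀ = √(S³/(24(L−S))) = √(60.834³/(24·27.673)) = 18.411358
iter 1: u=1.652078  f(a)=+4.031e+00  f'(a)=-3.911e+00  a ← 18.411358 − (+4.031e+00/-3.911e+00) = 19.442232
iter 2: u=1.564481  f(a)=+3.634e-01  f'(a)=-3.235e+00  a ← 19.442232 − (+3.634e-01/-3.235e+00) = 19.554563
iter 3: u=1.555494  f(a)=+3.598e-03  f'(a)=-3.171e+00  a ← 19.554563 − (+3.598e-03/-3.171e+00) = 19.555697
iter 4: u=1.555404  f(a)=+3.605e-07  f'(a)=-3.170e+00  a ← 19.555697 − (+3.605e-07/-3.170e+00) = 19.555697
iter 5: u=1.555404  f(a)=+0.000e+00  f'(a)=-3.170e+00  a ← 19.555697 − (+0.000e+00/-3.170e+00) = 19.555697
converged: |Δa| < 1e-12 after 5 iterations
sag = a·(cosh(S/(2a)) − 1) = 19.555697·(cosh(1.555404) − 1) = 28.826092
T_max/T_min = cosh(S/(2a)) = 2.474051

a=19.556 sag=28.826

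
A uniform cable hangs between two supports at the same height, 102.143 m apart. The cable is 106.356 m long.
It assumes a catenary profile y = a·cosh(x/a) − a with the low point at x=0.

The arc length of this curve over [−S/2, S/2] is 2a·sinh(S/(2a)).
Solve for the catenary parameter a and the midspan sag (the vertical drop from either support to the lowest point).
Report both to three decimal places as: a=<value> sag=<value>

a=103.292 sag=12.885

seed: a₀ = √(S³/(24(L−S))) = √(102.143³/(24·4.213)) = 102.662436
iter 1: u=0.497470  f(a)=+5.244e-02  f'(a)=-8.412e-02  a ← 102.662436 − (+5.244e-02/-8.412e-02) = 103.285791
iter 2: u=0.494468  f(a)=+4.815e-04  f'(a)=-8.259e-02  a ← 103.285791 − (+4.815e-04/-8.259e-02) = 103.291621
iter 3: u=0.494440  f(a)=+4.142e-08  f'(a)=-8.257e-02  a ← 103.291621 − (+4.142e-08/-8.257e-02) = 103.291621
iter 4: u=0.494440  f(a)=+0.000e+00  f'(a)=-8.257e-02  a ← 103.291621 − (+0.000e+00/-8.257e-02) = 103.291621
converged: |Δa| < 1e-12 after 4 iterations
sag = a·(cosh(S/(2a)) − 1) = 103.291621·(cosh(0.494440) − 1) = 12.885221
T_max/T_min = cosh(S/(2a)) = 1.124746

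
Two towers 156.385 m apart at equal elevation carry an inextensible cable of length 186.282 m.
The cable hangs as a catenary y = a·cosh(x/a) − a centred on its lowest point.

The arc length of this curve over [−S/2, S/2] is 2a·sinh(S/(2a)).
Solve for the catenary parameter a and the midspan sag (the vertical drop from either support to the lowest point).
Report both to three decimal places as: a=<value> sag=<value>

seed: a₀ = √(S³/(24(L−S))) = √(156.385³/(24·29.897)) = 73.008465
iter 1: u=1.071006  f(a)=+1.762e+00  f'(a)=-9.169e-01  a ← 73.008465 − (+1.762e+00/-9.169e-01) = 74.930487
iter 2: u=1.043534  f(a)=+7.199e-02  f'(a)=-8.434e-01  a ← 74.930487 − (+7.199e-02/-8.434e-01) = 75.015847
iter 3: u=1.042346  f(a)=+1.315e-04  f'(a)=-8.403e-01  a ← 75.015847 − (+1.315e-04/-8.403e-01) = 75.016003
iter 4: u=1.042344  f(a)=+4.402e-10  f'(a)=-8.403e-01  a ← 75.016003 − (+4.402e-10/-8.403e-01) = 75.016003
iter 5: u=1.042344  f(a)=-2.842e-14  f'(a)=-8.403e-01  a ← 75.016003 − (-2.842e-14/-8.403e-01) = 75.016003
converged: |Δa| < 1e-12 after 5 iterations
sag = a·(cosh(S/(2a)) − 1) = 75.016003·(cosh(1.042344) − 1) = 44.577670
T_max/T_min = cosh(S/(2a)) = 1.594242

a=75.016 sag=44.578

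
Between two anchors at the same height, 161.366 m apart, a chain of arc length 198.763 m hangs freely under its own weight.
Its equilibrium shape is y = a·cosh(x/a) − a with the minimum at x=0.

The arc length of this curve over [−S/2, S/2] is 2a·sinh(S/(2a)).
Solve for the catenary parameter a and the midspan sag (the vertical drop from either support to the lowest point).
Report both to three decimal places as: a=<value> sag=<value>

seed: a₀ = √(S³/(24(L−S))) = √(161.366³/(24·37.397)) = 68.421729
iter 1: u=1.179201  f(a)=+2.688e+00  f'(a)=-1.253e+00  a ← 68.421729 − (+2.688e+00/-1.253e+00) = 70.567044
iter 2: u=1.143352  f(a)=+1.316e-01  f'(a)=-1.133e+00  a ← 70.567044 − (+1.316e-01/-1.133e+00) = 70.683196
iter 3: u=1.141474  f(a)=+3.514e-04  f'(a)=-1.127e+00  a ← 70.683196 − (+3.514e-04/-1.127e+00) = 70.683507
iter 4: u=1.141469  f(a)=+2.520e-09  f'(a)=-1.127e+00  a ← 70.683507 − (+2.520e-09/-1.127e+00) = 70.683507
iter 5: u=1.141469  f(a)=+0.000e+00  f'(a)=-1.127e+00  a ← 70.683507 − (+0.000e+00/-1.127e+00) = 70.683507
converged: |Δa| < 1e-12 after 5 iterations
sag = a·(cosh(S/(2a)) − 1) = 70.683507·(cosh(1.141469) − 1) = 51.270749
T_max/T_min = cosh(S/(2a)) = 1.725357

a=70.684 sag=51.271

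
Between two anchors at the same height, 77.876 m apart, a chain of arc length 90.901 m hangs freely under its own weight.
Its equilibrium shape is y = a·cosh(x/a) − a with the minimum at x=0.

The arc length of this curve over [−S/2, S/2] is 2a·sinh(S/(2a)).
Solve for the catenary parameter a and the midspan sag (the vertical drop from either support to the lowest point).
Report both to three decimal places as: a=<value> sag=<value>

seed: a₀ = √(S³/(24(L−S))) = √(77.876³/(24·13.025)) = 38.869680
iter 1: u=1.001758  f(a)=+6.694e-01  f'(a)=-7.399e-01  a ← 38.869680 − (+6.694e-01/-7.399e-01) = 39.774367
iter 2: u=0.978972  f(a)=+2.408e-02  f'(a)=-6.875e-01  a ← 39.774367 − (+2.408e-02/-6.875e-01) = 39.809395
iter 3: u=0.978111  f(a)=+3.375e-05  f'(a)=-6.856e-01  a ← 39.809395 − (+3.375e-05/-6.856e-01) = 39.809444
iter 4: u=0.978110  f(a)=+6.648e-11  f'(a)=-6.856e-01  a ← 39.809444 − (+6.648e-11/-6.856e-01) = 39.809444
iter 5: u=0.978110  f(a)=+0.000e+00  f'(a)=-6.856e-01  a ← 39.809444 − (+0.000e+00/-6.856e-01) = 39.809444
converged: |Δa| < 1e-12 after 5 iterations
sag = a·(cosh(S/(2a)) − 1) = 39.809444·(cosh(0.978110) − 1) = 20.610253
T_max/T_min = cosh(S/(2a)) = 1.517723

a=39.809 sag=20.610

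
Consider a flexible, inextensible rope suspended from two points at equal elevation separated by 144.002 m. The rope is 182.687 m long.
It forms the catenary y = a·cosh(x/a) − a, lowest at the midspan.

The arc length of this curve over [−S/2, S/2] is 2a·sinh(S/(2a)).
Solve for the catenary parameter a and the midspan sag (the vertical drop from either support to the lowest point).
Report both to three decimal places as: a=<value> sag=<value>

seed: a₀ = √(S³/(24(L−S))) = √(144.002³/(24·38.685)) = 56.712118
iter 1: u=1.269588  f(a)=+3.240e+00  f'(a)=-1.597e+00  a ← 56.712118 − (+3.240e+00/-1.597e+00) = 58.740726
iter 2: u=1.225742  f(a)=+1.820e-01  f'(a)=-1.422e+00  a ← 58.740726 − (+1.820e-01/-1.422e+00) = 58.868657
iter 3: u=1.223079  f(a)=+6.495e-04  f'(a)=-1.412e+00  a ← 58.868657 − (+6.495e-04/-1.412e+00) = 58.869116
iter 4: u=1.223069  f(a)=+8.340e-09  f'(a)=-1.412e+00  a ← 58.869116 − (+8.340e-09/-1.412e+00) = 58.869116
iter 5: u=1.223069  f(a)=+0.000e+00  f'(a)=-1.412e+00  a ← 58.869116 − (+0.000e+00/-1.412e+00) = 58.869116
converged: |Δa| < 1e-12 after 5 iterations
sag = a·(cosh(S/(2a)) − 1) = 58.869116·(cosh(1.223069) − 1) = 49.801063
T_max/T_min = cosh(S/(2a)) = 1.845962

a=58.869 sag=49.801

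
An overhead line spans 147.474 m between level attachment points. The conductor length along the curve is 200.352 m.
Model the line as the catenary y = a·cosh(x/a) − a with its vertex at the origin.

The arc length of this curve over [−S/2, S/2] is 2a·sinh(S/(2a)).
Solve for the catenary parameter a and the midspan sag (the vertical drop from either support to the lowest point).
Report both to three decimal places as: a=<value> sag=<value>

seed: a₀ = √(S³/(24(L−S))) = √(147.474³/(24·52.878)) = 50.272451
iter 1: u=1.466748  f(a)=+5.988e+00  f'(a)=-2.592e+00  a ← 50.272451 − (+5.988e+00/-2.592e+00) = 52.582332
iter 2: u=1.402315  f(a)=+4.374e-01  f'(a)=-2.226e+00  a ← 52.582332 − (+4.374e-01/-2.226e+00) = 52.778823
iter 3: u=1.397094  f(a)=+2.741e-03  f'(a)=-2.198e+00  a ← 52.778823 − (+2.741e-03/-2.198e+00) = 52.780070
iter 4: u=1.397061  f(a)=+1.091e-07  f'(a)=-2.198e+00  a ← 52.780070 − (+1.091e-07/-2.198e+00) = 52.780070
iter 5: u=1.397061  f(a)=+0.000e+00  f'(a)=-2.198e+00  a ← 52.780070 − (+0.000e+00/-2.198e+00) = 52.780070
converged: |Δa| < 1e-12 after 5 iterations
sag = a·(cosh(S/(2a)) − 1) = 52.780070·(cosh(1.397061) − 1) = 60.449638
T_max/T_min = cosh(S/(2a)) = 2.145312

a=52.780 sag=60.450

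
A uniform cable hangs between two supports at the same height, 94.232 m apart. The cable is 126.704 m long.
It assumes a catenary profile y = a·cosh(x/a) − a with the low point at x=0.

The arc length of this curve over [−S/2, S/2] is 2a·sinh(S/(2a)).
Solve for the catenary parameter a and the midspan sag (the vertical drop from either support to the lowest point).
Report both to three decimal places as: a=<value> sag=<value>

seed: a₀ = √(S³/(24(L−S))) = √(94.232³/(24·32.472)) = 32.767060
iter 1: u=1.437907  f(a)=+3.527e+00  f'(a)=-2.423e+00  a ← 32.767060 − (+3.527e+00/-2.423e+00) = 34.222560
iter 2: u=1.376753  f(a)=+2.486e-01  f'(a)=-2.093e+00  a ← 34.222560 − (+2.486e-01/-2.093e+00) = 34.341369
iter 3: u=1.371990  f(a)=+1.442e-03  f'(a)=-2.068e+00  a ← 34.341369 − (+1.442e-03/-2.068e+00) = 34.342066
iter 4: u=1.371962  f(a)=+4.918e-08  f'(a)=-2.068e+00  a ← 34.342066 − (+4.918e-08/-2.068e+00) = 34.342066
iter 5: u=1.371962  f(a)=+1.421e-14  f'(a)=-2.068e+00  a ← 34.342066 − (+1.421e-14/-2.068e+00) = 34.342066
converged: |Δa| < 1e-12 after 5 iterations
sag = a·(cosh(S/(2a)) − 1) = 34.342066·(cosh(1.371962) − 1) = 37.719390
T_max/T_min = cosh(S/(2a)) = 2.098344

a=34.342 sag=37.719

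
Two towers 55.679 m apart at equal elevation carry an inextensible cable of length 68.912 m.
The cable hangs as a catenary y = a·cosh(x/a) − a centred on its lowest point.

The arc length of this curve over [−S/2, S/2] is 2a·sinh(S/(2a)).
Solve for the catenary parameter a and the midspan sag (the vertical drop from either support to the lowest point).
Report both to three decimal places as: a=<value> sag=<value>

a=24.103 sag=17.947

seed: a₀ = √(S³/(24(L−S))) = √(55.679³/(24·13.233)) = 23.313225
iter 1: u=1.194151  f(a)=+9.762e-01  f'(a)=-1.306e+00  a ← 23.313225 − (+9.762e-01/-1.306e+00) = 24.060926
iter 2: u=1.157042  f(a)=+4.893e-02  f'(a)=-1.178e+00  a ← 24.060926 − (+4.893e-02/-1.178e+00) = 24.102474
iter 3: u=1.155047  f(a)=+1.373e-04  f'(a)=-1.171e+00  a ← 24.102474 − (+1.373e-04/-1.171e+00) = 24.102591
iter 4: u=1.155042  f(a)=+1.088e-09  f'(a)=-1.171e+00  a ← 24.102591 − (+1.088e-09/-1.171e+00) = 24.102591
iter 5: u=1.155042  f(a)=+0.000e+00  f'(a)=-1.171e+00  a ← 24.102591 − (+0.000e+00/-1.171e+00) = 24.102591
converged: |Δa| < 1e-12 after 5 iterations
sag = a·(cosh(S/(2a)) − 1) = 24.102591·(cosh(1.155042) − 1) = 17.946795
T_max/T_min = cosh(S/(2a)) = 1.744600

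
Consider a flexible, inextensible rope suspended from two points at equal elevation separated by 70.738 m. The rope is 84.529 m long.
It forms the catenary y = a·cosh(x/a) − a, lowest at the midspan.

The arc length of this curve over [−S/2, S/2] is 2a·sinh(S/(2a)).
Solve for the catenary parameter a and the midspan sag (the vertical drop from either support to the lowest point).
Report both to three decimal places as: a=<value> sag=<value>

seed: a₀ = √(S³/(24(L−S))) = √(70.738³/(24·13.791)) = 32.702102
iter 1: u=1.081551  f(a)=+8.294e-01  f'(a)=-9.463e-01  a ← 32.702102 − (+8.294e-01/-9.463e-01) = 33.578603
iter 2: u=1.053320  f(a)=+3.452e-02  f'(a)=-8.690e-01  a ← 33.578603 − (+3.452e-02/-8.690e-01) = 33.618321
iter 3: u=1.052075  f(a)=+6.552e-05  f'(a)=-8.657e-01  a ← 33.618321 − (+6.552e-05/-8.657e-01) = 33.618397
iter 4: u=1.052073  f(a)=+2.371e-10  f'(a)=-8.657e-01  a ← 33.618397 − (+2.371e-10/-8.657e-01) = 33.618397
iter 5: u=1.052073  f(a)=+1.421e-14  f'(a)=-8.657e-01  a ← 33.618397 − (+1.421e-14/-8.657e-01) = 33.618397
converged: |Δa| < 1e-12 after 5 iterations
sag = a·(cosh(S/(2a)) − 1) = 33.618397·(cosh(1.052073) − 1) = 20.386090
T_max/T_min = cosh(S/(2a)) = 1.606397

a=33.618 sag=20.386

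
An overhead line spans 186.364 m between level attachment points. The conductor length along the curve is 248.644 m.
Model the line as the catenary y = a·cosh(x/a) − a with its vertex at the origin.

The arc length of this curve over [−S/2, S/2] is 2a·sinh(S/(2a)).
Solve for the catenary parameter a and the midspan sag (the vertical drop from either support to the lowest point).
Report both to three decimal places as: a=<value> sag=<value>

a=68.879 sag=73.249

seed: a₀ = √(S³/(24(L−S))) = √(186.364³/(24·62.280)) = 65.805639
iter 1: u=1.416018  f(a)=+6.550e+00  f'(a)=-2.301e+00  a ← 65.805639 − (+6.550e+00/-2.301e+00) = 68.652925
iter 2: u=1.357291  f(a)=+4.491e-01  f'(a)=-1.995e+00  a ← 68.652925 − (+4.491e-01/-1.995e+00) = 68.878056
iter 3: u=1.352855  f(a)=+2.455e-03  f'(a)=-1.973e+00  a ← 68.878056 − (+2.455e-03/-1.973e+00) = 68.879300
iter 4: u=1.352830  f(a)=+7.425e-08  f'(a)=-1.973e+00  a ← 68.879300 − (+7.425e-08/-1.973e+00) = 68.879300
iter 5: u=1.352830  f(a)=-2.842e-14  f'(a)=-1.973e+00  a ← 68.879300 − (-2.842e-14/-1.973e+00) = 68.879300
converged: |Δa| < 1e-12 after 5 iterations
sag = a·(cosh(S/(2a)) − 1) = 68.879300·(cosh(1.352830) − 1) = 73.248522
T_max/T_min = cosh(S/(2a)) = 2.063433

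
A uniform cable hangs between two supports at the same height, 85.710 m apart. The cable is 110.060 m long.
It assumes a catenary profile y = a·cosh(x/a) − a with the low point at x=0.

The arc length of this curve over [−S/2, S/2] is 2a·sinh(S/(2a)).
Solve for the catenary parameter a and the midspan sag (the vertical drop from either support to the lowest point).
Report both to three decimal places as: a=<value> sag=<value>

a=34.140 sag=30.620

seed: a₀ = √(S³/(24(L−S))) = √(85.710³/(24·24.350)) = 32.824048
iter 1: u=1.305598  f(a)=+2.162e+00  f'(a)=-1.752e+00  a ← 32.824048 − (+2.162e+00/-1.752e+00) = 34.057503
iter 2: u=1.258313  f(a)=+1.278e-01  f'(a)=-1.551e+00  a ← 34.057503 − (+1.278e-01/-1.551e+00) = 34.139923
iter 3: u=1.255275  f(a)=+5.090e-04  f'(a)=-1.538e+00  a ← 34.139923 − (+5.090e-04/-1.538e+00) = 34.140254
iter 4: u=1.255263  f(a)=+8.145e-09  f'(a)=-1.538e+00  a ← 34.140254 − (+8.145e-09/-1.538e+00) = 34.140254
iter 5: u=1.255263  f(a)=+0.000e+00  f'(a)=-1.538e+00  a ← 34.140254 − (+0.000e+00/-1.538e+00) = 34.140254
converged: |Δa| < 1e-12 after 5 iterations
sag = a·(cosh(S/(2a)) − 1) = 34.140254·(cosh(1.255263) − 1) = 30.619748
T_max/T_min = cosh(S/(2a)) = 1.896881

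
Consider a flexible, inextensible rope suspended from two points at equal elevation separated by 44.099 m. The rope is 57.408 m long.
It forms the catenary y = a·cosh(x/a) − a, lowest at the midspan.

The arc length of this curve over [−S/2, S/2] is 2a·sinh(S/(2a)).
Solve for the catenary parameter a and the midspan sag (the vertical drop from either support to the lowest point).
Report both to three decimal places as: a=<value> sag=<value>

a=17.081 sag=16.321

seed: a₀ = √(S³/(24(L−S))) = √(44.099³/(24·13.309)) = 16.385692
iter 1: u=1.345656  f(a)=+1.258e+00  f'(a)=-1.938e+00  a ← 16.385692 − (+1.258e+00/-1.938e+00) = 17.034854
iter 2: u=1.294376  f(a)=+7.864e-02  f'(a)=-1.703e+00  a ← 17.034854 − (+7.864e-02/-1.703e+00) = 17.081034
iter 3: u=1.290876  f(a)=+3.525e-04  f'(a)=-1.688e+00  a ← 17.081034 − (+3.525e-04/-1.688e+00) = 17.081242
iter 4: u=1.290860  f(a)=+7.150e-09  f'(a)=-1.688e+00  a ← 17.081242 − (+7.150e-09/-1.688e+00) = 17.081242
iter 5: u=1.290860  f(a)=-7.105e-15  f'(a)=-1.688e+00  a ← 17.081242 − (-7.105e-15/-1.688e+00) = 17.081242
converged: |Δa| < 1e-12 after 5 iterations
sag = a·(cosh(S/(2a)) − 1) = 17.081242·(cosh(1.290860) − 1) = 16.320681
T_max/T_min = cosh(S/(2a)) = 1.955474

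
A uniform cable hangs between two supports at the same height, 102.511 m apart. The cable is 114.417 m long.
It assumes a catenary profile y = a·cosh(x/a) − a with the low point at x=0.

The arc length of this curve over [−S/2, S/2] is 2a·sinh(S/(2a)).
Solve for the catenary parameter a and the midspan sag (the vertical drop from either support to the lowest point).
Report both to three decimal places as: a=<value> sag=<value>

a=62.442 sag=22.245

seed: a₀ = √(S³/(24(L−S))) = √(102.511³/(24·11.906)) = 61.399827
iter 1: u=0.834782  f(a)=+4.218e-01  f'(a)=-4.155e-01  a ← 61.399827 − (+4.218e-01/-4.155e-01) = 62.414907
iter 2: u=0.821206  f(a)=+1.069e-02  f'(a)=-3.947e-01  a ← 62.414907 − (+1.069e-02/-3.947e-01) = 62.441984
iter 3: u=0.820850  f(a)=+7.257e-06  f'(a)=-3.942e-01  a ← 62.441984 − (+7.257e-06/-3.942e-01) = 62.442002
iter 4: u=0.820850  f(a)=+3.354e-12  f'(a)=-3.942e-01  a ← 62.442002 − (+3.354e-12/-3.942e-01) = 62.442002
converged: |Δa| < 1e-12 after 4 iterations
sag = a·(cosh(S/(2a)) − 1) = 62.442002·(cosh(0.820850) − 1) = 22.244574
T_max/T_min = cosh(S/(2a)) = 1.356244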